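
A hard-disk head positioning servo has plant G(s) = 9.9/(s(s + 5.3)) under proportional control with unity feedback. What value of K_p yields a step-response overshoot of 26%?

K_p = 4.57

From %OS = 100·exp(−πζ/√(1−ζ²)) = 26%, ζ = −ln(0.26)/√(π²+ln²(0.26)) = 0.3941.
Characteristic equation s² + 5.3s + 9.9K_p = 0 gives ζ = 5.3/(2√(9.9K_p)).
Setting ζ = 0.3941: √(9.9K_p) = 5.3/(2·0.3941) = 6.724, so K_p = 45.22/9.9 = 4.57.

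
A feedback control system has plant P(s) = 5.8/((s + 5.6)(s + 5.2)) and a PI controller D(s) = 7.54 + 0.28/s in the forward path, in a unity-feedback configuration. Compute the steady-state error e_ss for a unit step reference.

The open loop D(s)P(s) has a pole at the origin (type 1), so the static position error constant is infinite and e_ss = 1/(1+∞) = 0.

0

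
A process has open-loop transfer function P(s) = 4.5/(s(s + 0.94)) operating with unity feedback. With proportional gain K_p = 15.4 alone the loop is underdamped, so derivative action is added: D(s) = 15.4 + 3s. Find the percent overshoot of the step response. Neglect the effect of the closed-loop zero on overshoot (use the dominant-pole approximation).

0.42%

Forward path: (15.4 + 3s)·4.5/(s(s+0.94)). The closed-loop characteristic equation is s² + (0.94 + 4.5·3)s + 4.5·15.4 = 0.
That is s² + 14.44s + 69.3 = 0, so ω_n = 8.325 rad/s and ζ = 14.44/(2·8.325) = 0.8673.
%OS = 100·exp(−πζ/√(1−ζ²)) = 0.42%.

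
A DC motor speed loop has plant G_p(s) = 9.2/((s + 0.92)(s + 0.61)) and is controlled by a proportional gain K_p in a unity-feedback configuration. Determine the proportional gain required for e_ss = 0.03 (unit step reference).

K_p = 1.97

The loop is type 0, so e_ss(step) = 1/(1 + K_pos) with K_pos = K_p·G_p(0).
G_p(0) = 16.39. Require 1/(1 + K_p·16.39) = 0.03, so 1 + 16.39·K_p = 33.33.
K_p = (33.33 − 1)/16.39 = 1.97.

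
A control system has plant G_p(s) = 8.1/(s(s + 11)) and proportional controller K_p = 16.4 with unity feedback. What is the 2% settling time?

T_s ≈ 0.727 s

From 1 + K_pG_p(s) = 0: s² + 11s + 132.8 = 0 ⇒ ω_n = 11.53, ζ = 0.4772.
2% settling time T_s ≈ 4/(ζω_n) = 4/5.5 = 0.727 s.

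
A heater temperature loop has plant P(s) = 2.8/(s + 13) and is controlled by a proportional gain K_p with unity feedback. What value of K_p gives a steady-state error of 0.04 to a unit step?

The loop is type 0, so e_ss(step) = 1/(1 + K_pos) with K_pos = K_p·P(0).
P(0) = 0.2154. Require 1/(1 + K_p·0.2154) = 0.04, so 1 + 0.2154·K_p = 25.
K_p = (25 − 1)/0.2154 = 111.

K_p = 111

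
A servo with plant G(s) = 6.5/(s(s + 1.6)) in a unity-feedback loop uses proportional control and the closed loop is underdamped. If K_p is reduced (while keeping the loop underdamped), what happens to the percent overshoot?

decrease

ζ = 1.6/(2√(6.5K_p)) rises as K_p falls; higher damping means less overshoot.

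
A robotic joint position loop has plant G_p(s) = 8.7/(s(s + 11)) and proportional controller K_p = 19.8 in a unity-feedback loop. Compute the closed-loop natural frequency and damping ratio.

The closed-loop denominator is s(s+11) + 19.8·8.7 = s² + 11s + 172.3.
Matching s² + 2ζω_n s + ω_n²: ω_n = √172.3 = 13.12 rad/s and 2ζω_n = 11, so ζ = 11/(2·13.12) = 0.419.

ω_n = 13.1 rad/s, ζ = 0.419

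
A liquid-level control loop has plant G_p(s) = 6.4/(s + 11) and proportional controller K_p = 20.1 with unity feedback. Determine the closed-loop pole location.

Closed-loop transfer function: T(s) = K_p·G_p(s)/(1 + K_p·G_p(s)) = 128.6/(s + 11 + 128.6) = 128.6/(s + 139.6).
The closed-loop pole is at s = −139.6.

s = -139.6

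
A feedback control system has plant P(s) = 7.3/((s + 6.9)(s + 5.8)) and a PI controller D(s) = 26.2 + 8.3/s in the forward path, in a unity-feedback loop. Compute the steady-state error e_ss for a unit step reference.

The open loop D(s)P(s) has a pole at the origin (type 1), so the static position error constant is infinite and e_ss = 1/(1+∞) = 0.

0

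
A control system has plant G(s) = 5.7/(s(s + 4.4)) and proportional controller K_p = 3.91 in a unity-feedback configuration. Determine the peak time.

T_p = 0.752 s

From 1 + K_pG(s) = 0: s² + 4.4s + 22.29 = 0 ⇒ ω_n = 4.721, ζ = 0.466.
Damped frequency ω_d = ω_n√(1−ζ²) = 4.177 rad/s, so peak time T_p = π/ω_d = 0.752 s.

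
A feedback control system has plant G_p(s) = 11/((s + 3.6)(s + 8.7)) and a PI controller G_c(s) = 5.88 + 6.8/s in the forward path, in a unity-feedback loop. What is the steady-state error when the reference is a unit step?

0

The open loop G_c(s)G_p(s) has a pole at the origin (type 1), so the static position error constant is infinite and e_ss = 1/(1+∞) = 0.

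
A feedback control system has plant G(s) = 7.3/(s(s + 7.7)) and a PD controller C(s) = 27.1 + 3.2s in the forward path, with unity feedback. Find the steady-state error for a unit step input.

0

The open loop C(s)G(s) has a pole at the origin (type 1), so the static position error constant is infinite and e_ss = 1/(1+∞) = 0.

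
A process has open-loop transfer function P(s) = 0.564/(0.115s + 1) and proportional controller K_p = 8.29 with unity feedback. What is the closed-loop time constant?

τ = 0.0203 s

Closed loop: T(s) = K_p·P/(1+K_p·P) = 4.676/(0.115s + 1 + 4.676), with pole at s = −(1 + 4.676)/0.115 = −49.35.
Closed-loop time constant τ = 1/49.35 = 0.0203 s.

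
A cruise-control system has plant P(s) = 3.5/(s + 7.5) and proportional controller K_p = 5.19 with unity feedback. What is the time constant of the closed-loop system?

τ = 0.039 s

Closed-loop transfer function: T(s) = K_p·P(s)/(1 + K_p·P(s)) = 18.17/(s + 7.5 + 18.17) = 18.17/(s + 25.67).
Time constant τ = 1/25.67 = 0.039 s.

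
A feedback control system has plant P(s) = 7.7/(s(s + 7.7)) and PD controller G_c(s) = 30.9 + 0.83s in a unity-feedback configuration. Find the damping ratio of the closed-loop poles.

Forward path: (30.9 + 0.83s)·7.7/(s(s+7.7)). The closed-loop characteristic equation is s² + (7.7 + 7.7·0.83)s + 7.7·30.9 = 0.
That is s² + 14.09s + 237.9 = 0, so ω_n = 15.42 rad/s and ζ = 14.09/(2·15.42) = 0.4568.

ζ = 0.457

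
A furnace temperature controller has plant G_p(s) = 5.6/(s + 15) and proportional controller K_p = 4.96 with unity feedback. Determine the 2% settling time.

Closed-loop transfer function: T(s) = K_p·G_p(s)/(1 + K_p·G_p(s)) = 27.78/(s + 15 + 27.78) = 27.78/(s + 42.78).
Time constant τ = 1/42.78 = 0.02338 s, so the 2% settling time is about 4τ = 0.0935 s.

T_s ≈ 0.0935 s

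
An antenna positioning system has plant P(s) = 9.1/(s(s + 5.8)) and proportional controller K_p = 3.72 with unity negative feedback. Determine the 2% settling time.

The closed-loop denominator s² + 5.8s + 33.85 gives ω_n = √33.85 = 5.818 and ζ = 5.8/(2ω_n) = 0.4984.
2% settling time T_s ≈ 4/(ζω_n) = 4/2.9 = 1.38 s.

T_s ≈ 1.38 s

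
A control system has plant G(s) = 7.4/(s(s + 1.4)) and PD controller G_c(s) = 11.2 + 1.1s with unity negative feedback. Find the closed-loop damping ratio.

Forward path: (11.2 + 1.1s)·7.4/(s(s+1.4)). The closed-loop characteristic equation is s² + (1.4 + 7.4·1.1)s + 7.4·11.2 = 0.
That is s² + 9.54s + 82.88 = 0, so ω_n = 9.104 rad/s and ζ = 9.54/(2·9.104) = 0.524.

ζ = 0.524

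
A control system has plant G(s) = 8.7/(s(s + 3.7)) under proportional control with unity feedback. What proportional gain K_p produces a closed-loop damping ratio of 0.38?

Closed-loop characteristic equation: s² + 3.7s + K_p·8.7 = 0.
So ω_n = √(8.7K_p) and 2ζω_n = 3.7, giving ζ = 3.7/(2√(8.7K_p)).
Setting ζ = 0.38: √(8.7K_p) = 3.7/(2·0.38) = 4.868, so K_p = 23.7/8.7 = 2.72.

K_p = 2.72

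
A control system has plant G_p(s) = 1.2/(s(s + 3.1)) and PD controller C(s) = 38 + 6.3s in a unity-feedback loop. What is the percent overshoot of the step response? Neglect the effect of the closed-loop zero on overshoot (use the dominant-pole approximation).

1.76%

Forward path: (38 + 6.3s)·1.2/(s(s+3.1)). The closed-loop characteristic equation is s² + (3.1 + 1.2·6.3)s + 1.2·38 = 0.
That is s² + 10.66s + 45.6 = 0, so ω_n = 6.753 rad/s and ζ = 10.66/(2·6.753) = 0.7893.
%OS = 100·exp(−πζ/√(1−ζ²)) = 1.76%.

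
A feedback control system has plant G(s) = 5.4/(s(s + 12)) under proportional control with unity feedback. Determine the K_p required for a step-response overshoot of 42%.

K_p = 94.1

From %OS = 100·exp(−πζ/√(1−ζ²)) = 42%, ζ = −ln(0.42)/√(π²+ln²(0.42)) = 0.2662.
Characteristic equation s² + 12s + 5.4K_p = 0 gives ζ = 12/(2√(5.4K_p)).
Setting ζ = 0.2662: √(5.4K_p) = 12/(2·0.2662) = 22.54, so K_p = 508.1/5.4 = 94.1.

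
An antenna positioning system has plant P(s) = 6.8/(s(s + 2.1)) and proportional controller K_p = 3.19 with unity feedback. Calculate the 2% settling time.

The closed-loop denominator s² + 2.1s + 21.69 gives ω_n = √21.69 = 4.657 and ζ = 2.1/(2ω_n) = 0.2254.
2% settling time T_s ≈ 4/(ζω_n) = 4/1.05 = 3.81 s.

T_s ≈ 3.81 s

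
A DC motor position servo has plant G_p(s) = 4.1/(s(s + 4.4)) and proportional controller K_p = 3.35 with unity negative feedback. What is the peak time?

From 1 + K_pG_p(s) = 0: s² + 4.4s + 13.73 = 0 ⇒ ω_n = 3.706, ζ = 0.5936.
Damped frequency ω_d = ω_n√(1−ζ²) = 2.982 rad/s, so peak time T_p = π/ω_d = 1.05 s.

T_p = 1.05 s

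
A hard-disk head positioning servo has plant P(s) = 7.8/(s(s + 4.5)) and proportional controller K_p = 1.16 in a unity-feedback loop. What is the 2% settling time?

T_s ≈ 1.78 s

The closed-loop denominator s² + 4.5s + 9.048 gives ω_n = √9.048 = 3.008 and ζ = 4.5/(2ω_n) = 0.748.
2% settling time T_s ≈ 4/(ζω_n) = 4/2.25 = 1.78 s.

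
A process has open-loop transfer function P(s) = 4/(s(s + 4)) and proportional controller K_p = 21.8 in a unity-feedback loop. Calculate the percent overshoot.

50.2%

From 1 + K_pP(s) = 0: s² + 4s + 87.2 = 0 ⇒ ω_n = 9.338, ζ = 0.2142.
%OS = 100·exp(−πζ/√(1−ζ²)) = 100·exp(−π·0.2142/√0.9541) = 50.2%.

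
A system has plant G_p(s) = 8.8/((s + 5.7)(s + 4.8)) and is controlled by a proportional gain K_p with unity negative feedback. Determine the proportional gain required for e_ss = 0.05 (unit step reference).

K_p = 59.1

Steady-state error for a unit step on this type-0 loop is 1/(1 + K_p·G_p(0)).
G_p(0) = 0.3216. Require 1/(1 + K_p·0.3216) = 0.05, so 1 + 0.3216·K_p = 20.
K_p = (20 − 1)/0.3216 = 59.1.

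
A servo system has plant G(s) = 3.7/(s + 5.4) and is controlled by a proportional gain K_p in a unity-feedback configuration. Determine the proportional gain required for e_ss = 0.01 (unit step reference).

K_p = 144

The loop is type 0, so e_ss(step) = 1/(1 + K_pos) with K_pos = K_p·G(0).
G(0) = 0.6852. Require 1/(1 + K_p·0.6852) = 0.01, so 1 + 0.6852·K_p = 100.
K_p = (100 − 1)/0.6852 = 144.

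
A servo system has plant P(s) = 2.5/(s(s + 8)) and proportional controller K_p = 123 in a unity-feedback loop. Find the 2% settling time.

T_s ≈ 1 s

Closed-loop characteristic equation: s² + 8s + 307.5 = 0, so ω_n = 17.54 rad/s and ζ = 8/(2·17.54) = 0.2281.
2% settling time T_s ≈ 4/(ζω_n) = 4/4 = 1 s.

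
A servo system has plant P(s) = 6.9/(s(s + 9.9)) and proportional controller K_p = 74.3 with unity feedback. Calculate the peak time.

Closed-loop characteristic equation: s² + 9.9s + 512.7 = 0, so ω_n = 22.64 rad/s and ζ = 9.9/(2·22.64) = 0.2186.
Damped frequency ω_d = ω_n√(1−ζ²) = 22.09 rad/s, so peak time T_p = π/ω_d = 0.142 s.

T_p = 0.142 s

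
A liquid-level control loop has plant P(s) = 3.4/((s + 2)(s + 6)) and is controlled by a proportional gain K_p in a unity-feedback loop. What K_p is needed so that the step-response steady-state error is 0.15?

Steady-state error for a unit step on this type-0 loop is 1/(1 + K_p·P(0)).
P(0) = 0.2833. Require 1/(1 + K_p·0.2833) = 0.15, so 1 + 0.2833·K_p = 6.667.
K_p = (6.667 − 1)/0.2833 = 20.

K_p = 20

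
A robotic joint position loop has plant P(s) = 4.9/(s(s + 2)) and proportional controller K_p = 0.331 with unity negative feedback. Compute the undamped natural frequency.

ω_n = 1.27 rad/s

The closed-loop denominator is s(s+2) + 0.331·4.9 = s² + 2s + 1.622.
Matching s² + 2ζω_n s + ω_n²: ω_n = √1.622 = 1.274 rad/s and 2ζω_n = 2, so ζ = 2/(2·1.274) = 0.785.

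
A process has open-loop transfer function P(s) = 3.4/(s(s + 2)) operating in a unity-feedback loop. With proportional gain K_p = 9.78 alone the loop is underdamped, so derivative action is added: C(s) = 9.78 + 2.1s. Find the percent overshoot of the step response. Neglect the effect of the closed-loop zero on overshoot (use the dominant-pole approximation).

1.69%

Forward path: (9.78 + 2.1s)·3.4/(s(s+2)). The closed-loop characteristic equation is s² + (2 + 3.4·2.1)s + 3.4·9.78 = 0.
That is s² + 9.14s + 33.25 = 0, so ω_n = 5.766 rad/s and ζ = 9.14/(2·5.766) = 0.7925.
%OS = 100·exp(−πζ/√(1−ζ²)) = 1.69%.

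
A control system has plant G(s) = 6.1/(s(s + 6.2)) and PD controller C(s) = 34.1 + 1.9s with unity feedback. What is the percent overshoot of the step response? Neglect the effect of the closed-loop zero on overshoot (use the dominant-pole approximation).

Forward path: (34.1 + 1.9s)·6.1/(s(s+6.2)). The closed-loop characteristic equation is s² + (6.2 + 6.1·1.9)s + 6.1·34.1 = 0.
That is s² + 17.79s + 208 = 0, so ω_n = 14.42 rad/s and ζ = 17.79/(2·14.42) = 0.6167.
%OS = 100·exp(−πζ/√(1−ζ²)) = 8.53%.

8.53%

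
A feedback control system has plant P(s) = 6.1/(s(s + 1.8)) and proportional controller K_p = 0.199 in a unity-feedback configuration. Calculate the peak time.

T_p = 4.94 s

From 1 + K_pP(s) = 0: s² + 1.8s + 1.214 = 0 ⇒ ω_n = 1.102, ζ = 0.8169.
Damped frequency ω_d = ω_n√(1−ζ²) = 0.6355 rad/s, so peak time T_p = π/ω_d = 4.94 s.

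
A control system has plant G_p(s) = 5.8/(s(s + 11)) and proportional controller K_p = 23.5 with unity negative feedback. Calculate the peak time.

The closed-loop denominator s² + 11s + 136.3 gives ω_n = √136.3 = 11.67 and ζ = 11/(2ω_n) = 0.4711.
Damped frequency ω_d = ω_n√(1−ζ²) = 10.3 rad/s, so peak time T_p = π/ω_d = 0.305 s.

T_p = 0.305 s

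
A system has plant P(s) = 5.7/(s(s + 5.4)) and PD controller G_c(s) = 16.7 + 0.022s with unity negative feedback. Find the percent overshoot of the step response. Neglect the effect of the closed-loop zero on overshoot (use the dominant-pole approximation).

Forward path: (16.7 + 0.022s)·5.7/(s(s+5.4)). The closed-loop characteristic equation is s² + (5.4 + 5.7·0.022)s + 5.7·16.7 = 0.
That is s² + 5.525s + 95.19 = 0, so ω_n = 9.757 rad/s and ζ = 5.525/(2·9.757) = 0.2832.
%OS = 100·exp(−πζ/√(1−ζ²)) = 39.6%.

39.6%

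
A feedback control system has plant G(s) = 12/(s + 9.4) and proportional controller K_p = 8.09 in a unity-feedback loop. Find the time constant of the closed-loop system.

Closed-loop transfer function: T(s) = K_p·G(s)/(1 + K_p·G(s)) = 97.08/(s + 9.4 + 97.08) = 97.08/(s + 106.5).
Time constant τ = 1/106.5 = 0.00939 s.

τ = 0.00939 s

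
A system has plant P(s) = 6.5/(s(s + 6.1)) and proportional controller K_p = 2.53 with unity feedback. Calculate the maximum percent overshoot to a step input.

The closed-loop denominator s² + 6.1s + 16.45 gives ω_n = √16.45 = 4.055 and ζ = 6.1/(2ω_n) = 0.7521.
%OS = 100·exp(−πζ/√(1−ζ²)) = 100·exp(−π·0.7521/√0.4343) = 2.77%.

2.77%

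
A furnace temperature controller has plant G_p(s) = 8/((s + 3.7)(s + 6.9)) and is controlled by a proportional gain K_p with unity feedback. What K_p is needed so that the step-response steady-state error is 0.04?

The loop is type 0, so e_ss(step) = 1/(1 + K_pos) with K_pos = K_p·G_p(0).
G_p(0) = 0.3134. Require 1/(1 + K_p·0.3134) = 0.04, so 1 + 0.3134·K_p = 25.
K_p = (25 − 1)/0.3134 = 76.6.

K_p = 76.6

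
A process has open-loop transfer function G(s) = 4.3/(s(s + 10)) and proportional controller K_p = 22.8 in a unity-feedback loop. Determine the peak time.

T_p = 0.368 s

Closed-loop characteristic equation: s² + 10s + 98.04 = 0, so ω_n = 9.902 rad/s and ζ = 10/(2·9.902) = 0.505.
Damped frequency ω_d = ω_n√(1−ζ²) = 8.546 rad/s, so peak time T_p = π/ω_d = 0.368 s.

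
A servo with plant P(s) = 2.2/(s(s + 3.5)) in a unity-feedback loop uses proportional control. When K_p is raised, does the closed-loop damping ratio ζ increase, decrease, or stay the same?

ζ = 3.5/(2√(2.2K_p)); increasing K_p raises the denominator, so ζ falls.

decrease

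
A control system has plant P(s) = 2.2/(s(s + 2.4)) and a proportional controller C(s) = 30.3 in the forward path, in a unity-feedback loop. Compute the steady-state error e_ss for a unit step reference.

0

The open loop C(s)P(s) has a pole at the origin (type 1), so the static position error constant is infinite and e_ss = 1/(1+∞) = 0.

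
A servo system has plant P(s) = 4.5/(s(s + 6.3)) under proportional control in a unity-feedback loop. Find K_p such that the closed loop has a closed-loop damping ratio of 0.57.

K_p = 6.79

Closed-loop characteristic equation: s² + 6.3s + K_p·4.5 = 0.
So ω_n = √(4.5K_p) and 2ζω_n = 6.3, giving ζ = 6.3/(2√(4.5K_p)).
Setting ζ = 0.57: √(4.5K_p) = 6.3/(2·0.57) = 5.526, so K_p = 30.54/4.5 = 6.79.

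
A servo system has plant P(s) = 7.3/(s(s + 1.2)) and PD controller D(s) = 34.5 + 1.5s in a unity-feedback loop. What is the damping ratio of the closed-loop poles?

ζ = 0.383

Forward path: (34.5 + 1.5s)·7.3/(s(s+1.2)). The closed-loop characteristic equation is s² + (1.2 + 7.3·1.5)s + 7.3·34.5 = 0.
That is s² + 12.15s + 251.8 = 0, so ω_n = 15.87 rad/s and ζ = 12.15/(2·15.87) = 0.3828.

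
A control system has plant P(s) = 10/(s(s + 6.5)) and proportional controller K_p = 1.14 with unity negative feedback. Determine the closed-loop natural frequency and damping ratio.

With unity feedback the closed-loop characteristic equation is s² + 6.5s + 1.14·10 = s² + 6.5s + 11.4 = 0.
Matching s² + 2ζω_n s + ω_n²: ω_n = √11.4 = 3.376 rad/s and 2ζω_n = 6.5, so ζ = 6.5/(2·3.376) = 0.963.

ω_n = 3.38 rad/s, ζ = 0.963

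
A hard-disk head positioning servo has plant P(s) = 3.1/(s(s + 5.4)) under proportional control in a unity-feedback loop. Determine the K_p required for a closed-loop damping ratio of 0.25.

K_p = 37.6

Closed-loop characteristic equation: s² + 5.4s + K_p·3.1 = 0.
So ω_n = √(3.1K_p) and 2ζω_n = 5.4, giving ζ = 5.4/(2√(3.1K_p)).
Setting ζ = 0.25: √(3.1K_p) = 5.4/(2·0.25) = 10.8, so K_p = 116.6/3.1 = 37.6.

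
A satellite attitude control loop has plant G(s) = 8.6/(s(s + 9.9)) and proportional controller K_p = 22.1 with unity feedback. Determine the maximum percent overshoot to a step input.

29.9%

From 1 + K_pG(s) = 0: s² + 9.9s + 190.1 = 0 ⇒ ω_n = 13.79, ζ = 0.3591.
%OS = 100·exp(−πζ/√(1−ζ²)) = 100·exp(−π·0.3591/√0.8711) = 29.9%.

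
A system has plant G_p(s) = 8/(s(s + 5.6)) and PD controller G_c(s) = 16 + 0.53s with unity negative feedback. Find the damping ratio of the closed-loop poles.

Forward path: (16 + 0.53s)·8/(s(s+5.6)). The closed-loop characteristic equation is s² + (5.6 + 8·0.53)s + 8·16 = 0.
That is s² + 9.84s + 128 = 0, so ω_n = 11.31 rad/s and ζ = 9.84/(2·11.31) = 0.4349.

ζ = 0.435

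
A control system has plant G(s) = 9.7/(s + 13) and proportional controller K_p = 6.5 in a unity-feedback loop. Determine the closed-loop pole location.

s = -76.05

Closed-loop transfer function: T(s) = K_p·G(s)/(1 + K_p·G(s)) = 63.05/(s + 13 + 63.05) = 63.05/(s + 76.05).
The closed-loop pole is at s = −76.05.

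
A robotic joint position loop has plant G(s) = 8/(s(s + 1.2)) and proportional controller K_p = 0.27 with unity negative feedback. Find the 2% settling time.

T_s ≈ 6.67 s

From 1 + K_pG(s) = 0: s² + 1.2s + 2.16 = 0 ⇒ ω_n = 1.47, ζ = 0.4082.
2% settling time T_s ≈ 4/(ζω_n) = 4/0.6 = 6.67 s.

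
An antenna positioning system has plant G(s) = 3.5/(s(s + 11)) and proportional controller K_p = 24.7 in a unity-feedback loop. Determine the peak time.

From 1 + K_pG(s) = 0: s² + 11s + 86.45 = 0 ⇒ ω_n = 9.298, ζ = 0.5915.
Damped frequency ω_d = ω_n√(1−ζ²) = 7.497 rad/s, so peak time T_p = π/ω_d = 0.419 s.

T_p = 0.419 s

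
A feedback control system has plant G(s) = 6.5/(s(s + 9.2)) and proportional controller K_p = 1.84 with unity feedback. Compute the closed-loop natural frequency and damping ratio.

The closed-loop denominator is s(s+9.2) + 1.84·6.5 = s² + 9.2s + 11.96.
Matching s² + 2ζω_n s + ω_n²: ω_n = √11.96 = 3.458 rad/s and 2ζω_n = 9.2, so ζ = 9.2/(2·3.458) = 1.33.

ω_n = 3.46 rad/s, ζ = 1.33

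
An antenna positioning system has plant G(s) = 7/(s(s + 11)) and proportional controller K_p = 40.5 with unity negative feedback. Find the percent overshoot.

The closed-loop denominator s² + 11s + 283.5 gives ω_n = √283.5 = 16.84 and ζ = 11/(2ω_n) = 0.3267.
%OS = 100·exp(−πζ/√(1−ζ²)) = 100·exp(−π·0.3267/√0.8933) = 33.8%.

33.8%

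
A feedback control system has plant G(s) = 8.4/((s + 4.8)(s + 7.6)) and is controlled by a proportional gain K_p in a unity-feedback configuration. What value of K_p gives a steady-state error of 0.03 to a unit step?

For a type-0 loop with proportional control, e_ss = 1/(1 + K_p·G(0)).
G(0) = 0.2303. Require 1/(1 + K_p·0.2303) = 0.03, so 1 + 0.2303·K_p = 33.33.
K_p = (33.33 − 1)/0.2303 = 140.

K_p = 140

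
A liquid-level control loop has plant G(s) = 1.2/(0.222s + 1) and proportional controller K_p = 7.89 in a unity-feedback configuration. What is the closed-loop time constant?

Closed loop: T(s) = K_p·G/(1+K_p·G) = 9.468/(0.222s + 1 + 9.468), with pole at s = −(1 + 9.468)/0.222 = −47.15.
Closed-loop time constant τ = 1/47.15 = 0.0212 s.

τ = 0.0212 s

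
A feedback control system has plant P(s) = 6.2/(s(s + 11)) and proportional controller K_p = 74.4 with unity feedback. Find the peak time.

From 1 + K_pP(s) = 0: s² + 11s + 461.3 = 0 ⇒ ω_n = 21.48, ζ = 0.2561.
Damped frequency ω_d = ω_n√(1−ζ²) = 20.76 rad/s, so peak time T_p = π/ω_d = 0.151 s.

T_p = 0.151 s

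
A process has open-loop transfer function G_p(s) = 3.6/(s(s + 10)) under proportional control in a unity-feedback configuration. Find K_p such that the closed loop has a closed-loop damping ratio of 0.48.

Closed-loop characteristic equation: s² + 10s + K_p·3.6 = 0.
So ω_n = √(3.6K_p) and 2ζω_n = 10, giving ζ = 10/(2√(3.6K_p)).
Setting ζ = 0.48: √(3.6K_p) = 10/(2·0.48) = 10.42, so K_p = 108.5/3.6 = 30.1.

K_p = 30.1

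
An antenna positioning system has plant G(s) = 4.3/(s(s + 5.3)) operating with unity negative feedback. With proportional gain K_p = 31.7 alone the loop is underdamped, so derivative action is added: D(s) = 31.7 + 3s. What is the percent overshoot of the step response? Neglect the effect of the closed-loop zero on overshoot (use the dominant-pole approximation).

Forward path: (31.7 + 3s)·4.3/(s(s+5.3)). The closed-loop characteristic equation is s² + (5.3 + 4.3·3)s + 4.3·31.7 = 0.
That is s² + 18.2s + 136.3 = 0, so ω_n = 11.68 rad/s and ζ = 18.2/(2·11.68) = 0.7794.
%OS = 100·exp(−πζ/√(1−ζ²)) = 2.01%.

2.01%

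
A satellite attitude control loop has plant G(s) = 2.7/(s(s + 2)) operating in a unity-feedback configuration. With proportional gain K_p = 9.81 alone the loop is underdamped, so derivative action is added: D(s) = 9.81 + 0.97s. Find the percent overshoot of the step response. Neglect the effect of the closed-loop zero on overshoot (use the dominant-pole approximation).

20.6%

Forward path: (9.81 + 0.97s)·2.7/(s(s+2)). The closed-loop characteristic equation is s² + (2 + 2.7·0.97)s + 2.7·9.81 = 0.
That is s² + 4.619s + 26.49 = 0, so ω_n = 5.147 rad/s and ζ = 4.619/(2·5.147) = 0.4487.
%OS = 100·exp(−πζ/√(1−ζ²)) = 20.6%.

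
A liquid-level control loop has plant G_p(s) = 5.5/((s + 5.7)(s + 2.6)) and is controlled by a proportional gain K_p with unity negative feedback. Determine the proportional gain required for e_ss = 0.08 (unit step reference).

K_p = 31

The loop is type 0, so e_ss(step) = 1/(1 + K_pos) with K_pos = K_p·G_p(0).
G_p(0) = 0.3711. Require 1/(1 + K_p·0.3711) = 0.08, so 1 + 0.3711·K_p = 12.5.
K_p = (12.5 − 1)/0.3711 = 31.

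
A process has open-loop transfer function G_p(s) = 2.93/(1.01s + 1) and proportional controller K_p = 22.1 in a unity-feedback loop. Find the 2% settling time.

Closed loop: T(s) = K_p·G_p/(1+K_p·G_p) = 64.75/(1.01s + 1 + 64.75), with pole at s = −(1 + 64.75)/1.01 = −65.1.
τ = 1/65.1 = 0.01536 s, so 2% settling time ≈ 4τ = 0.0614 s.

T_s ≈ 0.0614 s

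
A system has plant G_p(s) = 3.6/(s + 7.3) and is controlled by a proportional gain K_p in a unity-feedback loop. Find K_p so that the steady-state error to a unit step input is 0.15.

K_p = 11.5

The loop is type 0, so e_ss(step) = 1/(1 + K_pos) with K_pos = K_p·G_p(0).
G_p(0) = 0.4932. Require 1/(1 + K_p·0.4932) = 0.15, so 1 + 0.4932·K_p = 6.667.
K_p = (6.667 − 1)/0.4932 = 11.5.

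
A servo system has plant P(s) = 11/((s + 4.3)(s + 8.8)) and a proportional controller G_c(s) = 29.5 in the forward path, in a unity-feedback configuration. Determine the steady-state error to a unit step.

0.104

The loop is type 0. Static position error constant K_pos = G_c(0)·P(0) = 29.5·0.2907 = 8.576.
Steady-state error to a unit step: e_ss = 1/(1+K_pos) = 1/9.576 = 0.104.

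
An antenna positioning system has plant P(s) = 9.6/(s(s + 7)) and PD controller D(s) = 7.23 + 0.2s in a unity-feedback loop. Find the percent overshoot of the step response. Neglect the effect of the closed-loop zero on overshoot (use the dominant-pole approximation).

13.7%

Forward path: (7.23 + 0.2s)·9.6/(s(s+7)). The closed-loop characteristic equation is s² + (7 + 9.6·0.2)s + 9.6·7.23 = 0.
That is s² + 8.92s + 69.41 = 0, so ω_n = 8.331 rad/s and ζ = 8.92/(2·8.331) = 0.5353.
%OS = 100·exp(−πζ/√(1−ζ²)) = 13.7%.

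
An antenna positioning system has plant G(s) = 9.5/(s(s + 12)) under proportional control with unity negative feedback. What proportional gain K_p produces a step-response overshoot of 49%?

K_p = 77.3

From %OS = 100·exp(−πζ/√(1−ζ²)) = 49%, ζ = −ln(0.49)/√(π²+ln²(0.49)) = 0.2214.
Characteristic equation s² + 12s + 9.5K_p = 0 gives ζ = 12/(2√(9.5K_p)).
Setting ζ = 0.2214: √(9.5K_p) = 12/(2·0.2214) = 27.1, so K_p = 734.2/9.5 = 77.3.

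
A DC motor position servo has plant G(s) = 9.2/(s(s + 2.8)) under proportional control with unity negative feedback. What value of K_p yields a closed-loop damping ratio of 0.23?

Closed-loop characteristic equation: s² + 2.8s + K_p·9.2 = 0.
So ω_n = √(9.2K_p) and 2ζω_n = 2.8, giving ζ = 2.8/(2√(9.2K_p)).
Setting ζ = 0.23: √(9.2K_p) = 2.8/(2·0.23) = 6.087, so K_p = 37.05/9.2 = 4.03.

K_p = 4.03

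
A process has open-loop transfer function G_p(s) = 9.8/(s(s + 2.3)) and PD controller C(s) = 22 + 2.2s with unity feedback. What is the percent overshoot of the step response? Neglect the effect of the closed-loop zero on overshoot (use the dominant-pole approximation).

Forward path: (22 + 2.2s)·9.8/(s(s+2.3)). The closed-loop characteristic equation is s² + (2.3 + 9.8·2.2)s + 9.8·22 = 0.
That is s² + 23.86s + 215.6 = 0, so ω_n = 14.68 rad/s and ζ = 23.86/(2·14.68) = 0.8125.
%OS = 100·exp(−πζ/√(1−ζ²)) = 1.25%.

1.25%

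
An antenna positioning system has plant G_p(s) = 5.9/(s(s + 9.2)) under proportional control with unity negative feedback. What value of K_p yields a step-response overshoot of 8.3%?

K_p = 9.3

From %OS = 100·exp(−πζ/√(1−ζ²)) = 8.3%, ζ = −ln(0.083)/√(π²+ln²(0.083)) = 0.621.
Characteristic equation s² + 9.2s + 5.9K_p = 0 gives ζ = 9.2/(2√(5.9K_p)).
Setting ζ = 0.621: √(5.9K_p) = 9.2/(2·0.621) = 7.408, so K_p = 54.87/5.9 = 9.3.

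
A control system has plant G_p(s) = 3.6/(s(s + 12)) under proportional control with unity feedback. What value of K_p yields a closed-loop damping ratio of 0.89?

K_p = 12.6

Closed-loop characteristic equation: s² + 12s + K_p·3.6 = 0.
So ω_n = √(3.6K_p) and 2ζω_n = 12, giving ζ = 12/(2√(3.6K_p)).
Setting ζ = 0.89: √(3.6K_p) = 12/(2·0.89) = 6.742, so K_p = 45.45/3.6 = 12.6.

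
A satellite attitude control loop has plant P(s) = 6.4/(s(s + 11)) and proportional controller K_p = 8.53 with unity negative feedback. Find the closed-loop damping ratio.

ζ = 0.744

1 + K_p·P(s) = 0 gives s² + 11s + 54.59 = 0.
So ω_n² = 54.59 ⇒ ω_n = 7.389 rad/s, and ζ = 11/(2ω_n) = 0.744.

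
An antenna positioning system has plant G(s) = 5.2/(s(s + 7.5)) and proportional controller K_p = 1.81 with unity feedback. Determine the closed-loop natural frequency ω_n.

1 + K_p·G(s) = 0 gives s² + 7.5s + 9.412 = 0.
So ω_n² = 9.412 ⇒ ω_n = 3.068 rad/s, and ζ = 7.5/(2ω_n) = 1.22.

ω_n = 3.07 rad/s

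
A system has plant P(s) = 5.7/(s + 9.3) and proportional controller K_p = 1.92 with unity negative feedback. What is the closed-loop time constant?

τ = 0.0494 s

Closed-loop transfer function: T(s) = K_p·P(s)/(1 + K_p·P(s)) = 10.94/(s + 9.3 + 10.94) = 10.94/(s + 20.24).
Time constant τ = 1/20.24 = 0.0494 s.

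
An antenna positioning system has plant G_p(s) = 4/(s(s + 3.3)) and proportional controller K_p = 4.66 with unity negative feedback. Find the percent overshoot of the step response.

27.3%

From 1 + K_pG_p(s) = 0: s² + 3.3s + 18.64 = 0 ⇒ ω_n = 4.317, ζ = 0.3822.
%OS = 100·exp(−πζ/√(1−ζ²)) = 100·exp(−π·0.3822/√0.8539) = 27.3%.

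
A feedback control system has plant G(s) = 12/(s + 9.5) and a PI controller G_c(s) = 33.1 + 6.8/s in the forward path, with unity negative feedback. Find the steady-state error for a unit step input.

0

The open loop G_c(s)G(s) has a pole at the origin (type 1), so the static position error constant is infinite and e_ss = 1/(1+∞) = 0.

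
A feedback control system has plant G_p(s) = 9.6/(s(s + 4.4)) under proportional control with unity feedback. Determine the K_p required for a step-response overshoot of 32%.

K_p = 4.34

From %OS = 100·exp(−πζ/√(1−ζ²)) = 32%, ζ = −ln(0.32)/√(π²+ln²(0.32)) = 0.341.
Characteristic equation s² + 4.4s + 9.6K_p = 0 gives ζ = 4.4/(2√(9.6K_p)).
Setting ζ = 0.341: √(9.6K_p) = 4.4/(2·0.341) = 6.452, so K_p = 41.63/9.6 = 4.34.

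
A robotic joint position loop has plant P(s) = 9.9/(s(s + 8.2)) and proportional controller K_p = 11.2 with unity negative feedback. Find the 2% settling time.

T_s ≈ 0.976 s

From 1 + K_pP(s) = 0: s² + 8.2s + 110.9 = 0 ⇒ ω_n = 10.53, ζ = 0.3894.
2% settling time T_s ≈ 4/(ζω_n) = 4/4.1 = 0.976 s.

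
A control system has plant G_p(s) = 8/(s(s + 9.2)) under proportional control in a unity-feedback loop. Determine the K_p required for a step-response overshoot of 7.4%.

K_p = 6.5

From %OS = 100·exp(−πζ/√(1−ζ²)) = 7.4%, ζ = −ln(0.074)/√(π²+ln²(0.074)) = 0.6381.
Characteristic equation s² + 9.2s + 8K_p = 0 gives ζ = 9.2/(2√(8K_p)).
Setting ζ = 0.6381: √(8K_p) = 9.2/(2·0.6381) = 7.209, so K_p = 51.97/8 = 6.5.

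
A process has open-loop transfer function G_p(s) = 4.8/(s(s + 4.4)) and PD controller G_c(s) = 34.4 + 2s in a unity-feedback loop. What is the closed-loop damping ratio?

Forward path: (34.4 + 2s)·4.8/(s(s+4.4)). The closed-loop characteristic equation is s² + (4.4 + 4.8·2)s + 4.8·34.4 = 0.
That is s² + 14s + 165.1 = 0, so ω_n = 12.85 rad/s and ζ = 14/(2·12.85) = 0.5448.

ζ = 0.545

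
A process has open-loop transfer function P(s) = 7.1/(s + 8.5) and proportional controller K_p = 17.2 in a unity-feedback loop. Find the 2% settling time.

T_s ≈ 0.0306 s

Closed-loop transfer function: T(s) = K_p·P(s)/(1 + K_p·P(s)) = 122.1/(s + 8.5 + 122.1) = 122.1/(s + 130.6).
Time constant τ = 1/130.6 = 0.007656 s, so the 2% settling time is about 4τ = 0.0306 s.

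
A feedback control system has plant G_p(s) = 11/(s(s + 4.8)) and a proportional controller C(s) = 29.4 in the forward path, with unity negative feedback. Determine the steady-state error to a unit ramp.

0.0148

The loop has one pole at the origin (type 1). Velocity error constant K_v = lim_{s→0} s·C(s)G_p(s) = 29.4·11/4.8 = 67.38.
Steady-state error to a unit ramp: e_ss = 1/K_v = 0.0148.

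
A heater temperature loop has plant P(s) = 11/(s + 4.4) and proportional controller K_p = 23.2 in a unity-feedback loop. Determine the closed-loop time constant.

τ = 0.00385 s

Closed-loop transfer function: T(s) = K_p·P(s)/(1 + K_p·P(s)) = 255.2/(s + 4.4 + 255.2) = 255.2/(s + 259.6).
Time constant τ = 1/259.6 = 0.00385 s.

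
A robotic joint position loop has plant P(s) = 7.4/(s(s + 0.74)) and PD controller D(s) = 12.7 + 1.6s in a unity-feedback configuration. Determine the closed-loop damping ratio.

Forward path: (12.7 + 1.6s)·7.4/(s(s+0.74)). The closed-loop characteristic equation is s² + (0.74 + 7.4·1.6)s + 7.4·12.7 = 0.
That is s² + 12.58s + 93.98 = 0, so ω_n = 9.694 rad/s and ζ = 12.58/(2·9.694) = 0.6488.

ζ = 0.649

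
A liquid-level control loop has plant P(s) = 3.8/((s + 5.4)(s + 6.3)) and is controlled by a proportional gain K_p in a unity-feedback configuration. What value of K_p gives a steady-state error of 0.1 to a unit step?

The loop is type 0, so e_ss(step) = 1/(1 + K_pos) with K_pos = K_p·P(0).
P(0) = 0.1117. Require 1/(1 + K_p·0.1117) = 0.1, so 1 + 0.1117·K_p = 10.
K_p = (10 − 1)/0.1117 = 80.6.

K_p = 80.6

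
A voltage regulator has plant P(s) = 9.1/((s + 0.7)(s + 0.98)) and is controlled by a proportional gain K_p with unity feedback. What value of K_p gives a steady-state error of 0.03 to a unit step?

K_p = 2.44

Steady-state error for a unit step on this type-0 loop is 1/(1 + K_p·P(0)).
P(0) = 13.27. Require 1/(1 + K_p·13.27) = 0.03, so 1 + 13.27·K_p = 33.33.
K_p = (33.33 − 1)/13.27 = 2.44.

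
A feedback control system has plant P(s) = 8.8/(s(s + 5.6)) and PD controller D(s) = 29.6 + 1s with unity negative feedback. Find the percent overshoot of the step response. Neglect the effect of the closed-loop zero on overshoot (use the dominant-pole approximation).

Forward path: (29.6 + 1s)·8.8/(s(s+5.6)). The closed-loop characteristic equation is s² + (5.6 + 8.8·1)s + 8.8·29.6 = 0.
That is s² + 14.4s + 260.5 = 0, so ω_n = 16.14 rad/s and ζ = 14.4/(2·16.14) = 0.4461.
%OS = 100·exp(−πζ/√(1−ζ²)) = 20.9%.

20.9%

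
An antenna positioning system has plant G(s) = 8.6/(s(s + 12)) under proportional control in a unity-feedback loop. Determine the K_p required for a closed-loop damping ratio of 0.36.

Closed-loop characteristic equation: s² + 12s + K_p·8.6 = 0.
So ω_n = √(8.6K_p) and 2ζω_n = 12, giving ζ = 12/(2√(8.6K_p)).
Setting ζ = 0.36: √(8.6K_p) = 12/(2·0.36) = 16.67, so K_p = 277.8/8.6 = 32.3.

K_p = 32.3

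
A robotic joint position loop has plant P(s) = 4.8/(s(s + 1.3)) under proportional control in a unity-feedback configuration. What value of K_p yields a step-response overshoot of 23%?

From %OS = 100·exp(−πζ/√(1−ζ²)) = 23%, ζ = −ln(0.23)/√(π²+ln²(0.23)) = 0.4237.
Characteristic equation s² + 1.3s + 4.8K_p = 0 gives ζ = 1.3/(2√(4.8K_p)).
Setting ζ = 0.4237: √(4.8K_p) = 1.3/(2·0.4237) = 1.534, so K_p = 2.353/4.8 = 0.49.

K_p = 0.49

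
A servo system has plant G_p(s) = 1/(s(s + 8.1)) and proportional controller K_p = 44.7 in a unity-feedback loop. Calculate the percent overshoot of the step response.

The closed-loop denominator s² + 8.1s + 44.7 gives ω_n = √44.7 = 6.686 and ζ = 8.1/(2ω_n) = 0.6058.
%OS = 100·exp(−πζ/√(1−ζ²)) = 100·exp(−π·0.6058/√0.6331) = 9.15%.

9.15%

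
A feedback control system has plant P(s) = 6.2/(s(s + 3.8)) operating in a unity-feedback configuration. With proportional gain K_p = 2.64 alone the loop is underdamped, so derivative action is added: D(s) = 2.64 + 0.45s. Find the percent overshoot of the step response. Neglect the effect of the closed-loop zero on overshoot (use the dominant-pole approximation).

Forward path: (2.64 + 0.45s)·6.2/(s(s+3.8)). The closed-loop characteristic equation is s² + (3.8 + 6.2·0.45)s + 6.2·2.64 = 0.
That is s² + 6.59s + 16.37 = 0, so ω_n = 4.046 rad/s and ζ = 6.59/(2·4.046) = 0.8144.
%OS = 100·exp(−πζ/√(1−ζ²)) = 1.22%.

1.22%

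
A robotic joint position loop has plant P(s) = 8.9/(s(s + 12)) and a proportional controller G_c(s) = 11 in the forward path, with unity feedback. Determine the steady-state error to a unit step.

0

The open loop G_c(s)P(s) has a pole at the origin (type 1), so the static position error constant is infinite and e_ss = 1/(1+∞) = 0.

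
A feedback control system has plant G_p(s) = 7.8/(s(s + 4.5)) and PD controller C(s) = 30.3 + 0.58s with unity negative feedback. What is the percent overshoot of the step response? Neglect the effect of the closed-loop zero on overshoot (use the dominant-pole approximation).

Forward path: (30.3 + 0.58s)·7.8/(s(s+4.5)). The closed-loop characteristic equation is s² + (4.5 + 7.8·0.58)s + 7.8·30.3 = 0.
That is s² + 9.024s + 236.3 = 0, so ω_n = 15.37 rad/s and ζ = 9.024/(2·15.37) = 0.2935.
%OS = 100·exp(−πζ/√(1−ζ²)) = 38.1%.

38.1%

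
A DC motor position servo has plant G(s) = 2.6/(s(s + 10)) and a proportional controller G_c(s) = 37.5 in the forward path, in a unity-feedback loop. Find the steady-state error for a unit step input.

The open loop G_c(s)G(s) has a pole at the origin (type 1), so the static position error constant is infinite and e_ss = 1/(1+∞) = 0.

0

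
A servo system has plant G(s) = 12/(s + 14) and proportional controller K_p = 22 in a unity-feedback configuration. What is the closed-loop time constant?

τ = 0.0036 s

Closed-loop transfer function: T(s) = K_p·G(s)/(1 + K_p·G(s)) = 264/(s + 14 + 264) = 264/(s + 278).
Time constant τ = 1/278 = 0.0036 s.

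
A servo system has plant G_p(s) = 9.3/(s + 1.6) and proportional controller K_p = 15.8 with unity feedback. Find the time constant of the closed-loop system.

τ = 0.00673 s

Closed-loop transfer function: T(s) = K_p·G_p(s)/(1 + K_p·G_p(s)) = 146.9/(s + 1.6 + 146.9) = 146.9/(s + 148.5).
Time constant τ = 1/148.5 = 0.00673 s.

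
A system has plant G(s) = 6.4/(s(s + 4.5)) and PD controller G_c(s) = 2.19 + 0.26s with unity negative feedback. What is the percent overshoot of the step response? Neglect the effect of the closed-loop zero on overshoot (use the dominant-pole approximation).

Forward path: (2.19 + 0.26s)·6.4/(s(s+4.5)). The closed-loop characteristic equation is s² + (4.5 + 6.4·0.26)s + 6.4·2.19 = 0.
That is s² + 6.164s + 14.02 = 0, so ω_n = 3.744 rad/s and ζ = 6.164/(2·3.744) = 0.8232.
%OS = 100·exp(−πζ/√(1−ζ²)) = 1.05%.

1.05%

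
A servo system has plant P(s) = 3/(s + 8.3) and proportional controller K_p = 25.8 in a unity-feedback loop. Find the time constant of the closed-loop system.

τ = 0.0117 s

Closed-loop transfer function: T(s) = K_p·P(s)/(1 + K_p·P(s)) = 77.4/(s + 8.3 + 77.4) = 77.4/(s + 85.7).
Time constant τ = 1/85.7 = 0.0117 s.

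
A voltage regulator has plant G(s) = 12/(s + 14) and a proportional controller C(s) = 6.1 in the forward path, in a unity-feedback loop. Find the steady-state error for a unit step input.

0.161

The loop is type 0. Static position error constant K_pos = C(0)·G(0) = 6.1·0.8571 = 5.229.
Steady-state error to a unit step: e_ss = 1/(1+K_pos) = 1/6.229 = 0.161.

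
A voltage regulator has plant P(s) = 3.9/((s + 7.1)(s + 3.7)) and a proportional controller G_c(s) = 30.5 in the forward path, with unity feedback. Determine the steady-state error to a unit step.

The loop is type 0. Static position error constant K_pos = G_c(0)·P(0) = 30.5·0.1485 = 4.528.
Steady-state error to a unit step: e_ss = 1/(1+K_pos) = 1/5.528 = 0.181.

0.181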